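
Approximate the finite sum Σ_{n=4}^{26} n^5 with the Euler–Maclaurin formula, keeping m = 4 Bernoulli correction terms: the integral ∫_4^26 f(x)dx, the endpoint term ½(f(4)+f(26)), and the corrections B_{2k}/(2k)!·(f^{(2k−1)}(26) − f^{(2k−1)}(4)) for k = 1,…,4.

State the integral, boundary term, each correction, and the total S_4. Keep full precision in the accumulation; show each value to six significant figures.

The integral term ∫_4^26 x^5 dx = 5.14853e+07.
Endpoint term: (f(4) + f(26))/2 = (1024.00 + 1.18814e+07)/2 = 5.94120e+06.
So far: 5.74265e+07.
Correction k=1: B_{2}/2! · (f^{(1)}(26) − f^{(1)}(4)) = 1/12 · (2.28488e+06 − 1280.00) = 190300.
Partial sum through k=1: 5.76168e+07.
Correction k=2: B_{4}/4! · (f^{(3)}(26) − f^{(3)}(4)) = −1/720 · (40560.0 − 960.000) = -55.0000.
Partial sum through k=2: 5.76167e+07.
Correction k=3: B_{6}/6! · (f^{(5)}(26) − f^{(5)}(4)) = 1/30240 · (120.000 − 120.000) = 0.00000.
Partial sum through k=3: 5.76167e+07.
Correction k=4: B_{8}/8! · (f^{(7)}(26) − f^{(7)}(4)) = −1/1209600 · (0.00000 − 0.00000) = 0.00000.

S_4 ≈ 5.76167e+07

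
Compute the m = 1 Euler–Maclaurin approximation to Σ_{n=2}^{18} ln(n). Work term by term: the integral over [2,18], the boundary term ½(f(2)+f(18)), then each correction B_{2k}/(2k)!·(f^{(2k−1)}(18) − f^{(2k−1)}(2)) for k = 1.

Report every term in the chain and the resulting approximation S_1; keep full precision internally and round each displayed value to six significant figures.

∫_2^18 ln(x) dx evaluates to 34.6404.
Endpoint term: (f(2) + f(18))/2 = (0.693147 + 2.89037)/2 = 1.79176.
So far: 36.4322.
k=1: B_{2}/(2)! × [f^{(1)}(18) − f^{(1)}(2)] = 1/12 × (0.0555556 − 0.500000) = -0.0370370.

S_1 ≈ 36.3951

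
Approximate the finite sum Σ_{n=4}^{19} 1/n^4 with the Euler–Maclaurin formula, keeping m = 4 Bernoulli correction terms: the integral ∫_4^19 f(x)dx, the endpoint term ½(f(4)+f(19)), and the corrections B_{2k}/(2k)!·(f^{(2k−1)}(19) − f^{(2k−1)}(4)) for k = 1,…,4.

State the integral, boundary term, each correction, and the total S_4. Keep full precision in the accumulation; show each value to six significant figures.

∫_4^19 1/x^4 dx evaluates to 0.00515974.
Endpoint term: (f(4) + f(19))/2 = (0.00390625 + 7.67336e-06)/2 = 0.00195696.
Running total after boundary: 0.00711670.
Correction k=1: B_{2}/2! · (f^{(1)}(19) − f^{(1)}(4)) = 1/12 · (-1.61544e-06 − (-0.00390625)) = 0.000325386.
After k=1: 0.00744208.
Correction k=2: B_{4}/4! · (f^{(3)}(19) − f^{(3)}(4)) = −1/720 · (-1.34247e-07 − (-0.00732422)) = -1.01723e-05.
After k=2: 0.00743191.
Correction k=3: B_{6}/6! · (f^{(5)}(19) − f^{(5)}(4)) = 1/30240 · (-2.08251e-08 − (-0.0256348)) = 8.47710e-07.
After k=3: 0.00743276.
Correction k=4: B_{8}/8! · (f^{(7)}(19) − f^{(7)}(4)) = −1/1209600 · (-5.19185e-09 − (-0.144196)) = -1.19209e-07.

S_4 ≈ 0.00743264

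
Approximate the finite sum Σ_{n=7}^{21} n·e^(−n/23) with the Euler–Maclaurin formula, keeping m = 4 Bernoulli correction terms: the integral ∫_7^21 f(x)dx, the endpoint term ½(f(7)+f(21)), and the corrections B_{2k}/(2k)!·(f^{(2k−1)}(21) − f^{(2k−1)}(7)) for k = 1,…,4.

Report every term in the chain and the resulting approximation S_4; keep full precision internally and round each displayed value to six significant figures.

S_4 ≈ 109.586

The integral term ∫_7^21 x·e^(−x/23) dx = 102.830.
½[f(7) + f(21)] = ½[5.16323 + 8.42732] = 6.79528.
Integral + boundary = 109.626.
Order-1 term: 1/12 · (0.0348957 − 0.513116) = -0.0398517.
Partial sum through k=1: 109.586.
Order-2 term: −1/720 · (0.00158317 − 0.00375865) = 3.02149e-06.
Partial sum through k=2: 109.586.
Order-3 term: 1/30240 · (5.86083e-06 − 1.23768e-05) = -2.15475e-10.
Partial sum through k=3: 109.586.
Order-4 term: −1/1209600 · (1.65007e-08 − 3.33618e-08) = 1.39394e-14.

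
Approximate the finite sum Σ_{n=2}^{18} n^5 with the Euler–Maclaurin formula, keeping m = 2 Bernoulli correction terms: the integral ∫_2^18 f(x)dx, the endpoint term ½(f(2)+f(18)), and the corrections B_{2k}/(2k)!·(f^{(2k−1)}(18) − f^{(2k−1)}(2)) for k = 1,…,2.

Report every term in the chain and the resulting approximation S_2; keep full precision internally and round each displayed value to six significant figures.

The integral term ∫_2^18 x^5 dx = 5.66869e+06.
Boundary: ½(f(2) + f(18)) = ½(32.0000 + 1.88957e+06) = 944800.
Integral + boundary = 6.61349e+06.
Order-1 term: 1/12 · (524880 − 80.0000) = 43733.3.
After k=1: 6.65723e+06.
Order-2 term: −1/720 · (19440.0 − 240.000) = -26.6667.

S_2 ≈ 6.65720e+06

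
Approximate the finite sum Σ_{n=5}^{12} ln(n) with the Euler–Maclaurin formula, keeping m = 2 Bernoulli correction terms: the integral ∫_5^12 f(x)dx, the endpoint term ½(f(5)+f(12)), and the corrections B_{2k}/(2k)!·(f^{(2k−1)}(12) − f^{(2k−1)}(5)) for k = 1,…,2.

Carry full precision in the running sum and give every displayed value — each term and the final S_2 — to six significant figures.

∫_5^12 ln(x) dx evaluates to 14.7717.
Endpoint term: (f(5) + f(12))/2 = (1.60944 + 2.48491)/2 = 2.04717.
So far: 16.8189.
Order-1 term: 1/12 · (0.0833333 − 0.200000) = -0.00972222.
Running total after k=1: 16.8091.
Order-2 term: −1/720 · (0.00115741 − 0.0160000) = 2.06147e-05.

S_2 ≈ 16.8092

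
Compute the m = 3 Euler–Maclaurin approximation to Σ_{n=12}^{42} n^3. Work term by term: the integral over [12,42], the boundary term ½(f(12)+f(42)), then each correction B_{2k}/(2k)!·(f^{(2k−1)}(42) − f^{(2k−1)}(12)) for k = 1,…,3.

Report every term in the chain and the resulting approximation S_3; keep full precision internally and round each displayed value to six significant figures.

Integral: ∫_12^42 x^3 dx = 772740.
Boundary: ½(f(12) + f(42)) = ½(1728.00 + 74088.0) = 37908.0.
Running total after boundary: 810648.
Order-1 term: 1/12 · (5292.00 − 432.000) = 405.000.
Partial sum through k=1: 811053.
Order-2 term: −1/720 · (6.00000 − 6.00000) = 0.00000.
Partial sum through k=2: 811053.
Order-3 term: 1/30240 · (0.00000 − 0.00000) = 0.00000.

S_3 ≈ 811053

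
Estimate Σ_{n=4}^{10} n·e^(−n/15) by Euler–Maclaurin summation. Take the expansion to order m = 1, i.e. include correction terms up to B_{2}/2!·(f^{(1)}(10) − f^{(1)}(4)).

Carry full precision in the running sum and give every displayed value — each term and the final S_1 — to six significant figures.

S_1 ≈ 29.8246

The integral term ∫_4^10 x·e^(−x/15) dx = 25.7582.
Boundary: ½(f(4) + f(10)) = ½(3.06371 + 5.13417) = 4.09894.
Running total after boundary: 29.8571.
Correction k=1: B_{2}/2! · (f^{(1)}(10) − f^{(1)}(4)) = 1/12 · (0.171139 − 0.561681) = -0.0325451.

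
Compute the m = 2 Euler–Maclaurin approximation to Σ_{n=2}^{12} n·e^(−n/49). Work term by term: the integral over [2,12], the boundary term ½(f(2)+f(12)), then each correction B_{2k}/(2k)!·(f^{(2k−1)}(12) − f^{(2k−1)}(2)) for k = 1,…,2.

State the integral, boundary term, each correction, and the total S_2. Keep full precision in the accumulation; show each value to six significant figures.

S_2 ≈ 64.9402

∫_2^12 x·e^(−x/49) dx evaluates to 59.3110.
Endpoint term: (f(2) + f(12))/2 = (1.92001 + 9.39341)/2 = 5.65671.
So far: 64.9677.
Correction k=1: B_{2}/2! · (f^{(1)}(12) − f^{(1)}(2)) = 1/12 · (0.591082 − 0.920822) = -0.0274783.
Partial sum through k=1: 64.9402.
Correction k=2: B_{4}/4! · (f^{(3)}(12) − f^{(3)}(2)) = −1/720 · (0.000898230 − 0.00118319) = 3.95773e-07.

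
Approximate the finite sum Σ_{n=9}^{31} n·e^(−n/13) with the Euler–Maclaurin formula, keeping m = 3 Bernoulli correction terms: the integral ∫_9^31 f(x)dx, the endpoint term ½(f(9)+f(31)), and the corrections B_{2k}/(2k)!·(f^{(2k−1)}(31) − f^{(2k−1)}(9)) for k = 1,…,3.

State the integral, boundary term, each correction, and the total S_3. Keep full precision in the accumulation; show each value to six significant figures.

Integral: ∫_9^31 x·e^(−x/13) dx = 90.4249.
Boundary: ½(f(9) + f(31)) = ½(4.50378 + 2.85586) = 3.67982.
Integral + boundary = 94.1048.
Order-1 term: 1/12 · (-0.127557 − 0.153975) = -0.0234610.
Partial sum through k=1: 94.0813.
Order-2 term: −1/720 · (0.000335455 − 0.00683323) = 9.02468e-06.
Partial sum through k=2: 94.0813.
Order-3 term: 1/30240 · (8.43601e-06 − 7.54755e-05) = -2.21691e-09.

S_3 ≈ 94.0813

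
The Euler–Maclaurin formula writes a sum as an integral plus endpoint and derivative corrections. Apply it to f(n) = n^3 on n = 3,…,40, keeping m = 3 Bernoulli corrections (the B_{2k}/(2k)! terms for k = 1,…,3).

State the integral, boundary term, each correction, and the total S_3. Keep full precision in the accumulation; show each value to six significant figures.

The integral term ∫_3^40 x^3 dx = 639980.
Boundary: ½(f(3) + f(40)) = ½(27.0000 + 64000.0) = 32013.5.
Integral + boundary = 671993.
Order-1 term: 1/12 · (4800.00 − 27.0000) = 397.750.
After k=1: 672391.
Order-2 term: −1/720 · (6.00000 − 6.00000) = 0.00000.
After k=2: 672391.
Order-3 term: 1/30240 · (0.00000 − 0.00000) = 0.00000.

S_3 ≈ 672391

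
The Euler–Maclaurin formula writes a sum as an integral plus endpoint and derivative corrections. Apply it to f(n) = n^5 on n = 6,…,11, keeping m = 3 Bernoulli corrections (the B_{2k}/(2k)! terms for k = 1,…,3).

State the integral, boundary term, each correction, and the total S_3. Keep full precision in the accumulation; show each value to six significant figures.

Integral: ∫_6^11 x^5 dx = 287484.
½[f(6) + f(11)] = ½[7776.00 + 161051] = 84413.5.
So far: 371898.
Correction k=1: B_{2}/2! · (f^{(1)}(11) − f^{(1)}(6)) = 1/12 · (73205.0 − 6480.00) = 5560.42.
After k=1: 377458.
Correction k=2: B_{4}/4! · (f^{(3)}(11) − f^{(3)}(6)) = −1/720 · (7260.00 − 2160.00) = -7.08333.
After k=2: 377451.
Correction k=3: B_{6}/6! · (f^{(5)}(11) − f^{(5)}(6)) = 1/30240 · (120.000 − 120.000) = 0.00000.

S_3 ≈ 377451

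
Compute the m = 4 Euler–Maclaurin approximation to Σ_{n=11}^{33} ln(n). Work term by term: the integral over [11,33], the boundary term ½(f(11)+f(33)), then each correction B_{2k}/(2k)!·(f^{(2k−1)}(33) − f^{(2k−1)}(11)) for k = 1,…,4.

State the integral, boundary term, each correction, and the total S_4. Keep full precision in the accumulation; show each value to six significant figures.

S_4 ≈ 69.9501

∫_11^33 ln(x) dx evaluates to 67.0079.
Boundary: ½(f(11) + f(33)) = ½(2.39790 + 3.49651) = 2.94720.
Running total after boundary: 69.9551.
k=1: B_{2}/(2)! × [f^{(1)}(33) − f^{(1)}(11)] = 1/12 × (0.0303030 − 0.0909091) = -0.00505051.
Running total after k=1: 69.9501.
k=2: B_{4}/(4)! × [f^{(3)}(33) − f^{(3)}(11)] = −1/720 × (5.56529e-05 − 0.00150263) = 2.00969e-06.
Running total after k=2: 69.9501.
k=3: B_{6}/(6)! × [f^{(5)}(33) − f^{(5)}(11)] = 1/30240 × (6.13256e-07 − 0.000149021) = -4.90767e-09.
Running total after k=3: 69.9501.
k=4: B_{8}/(8)! × [f^{(7)}(33) − f^{(7)}(11)] = −1/1209600 × (1.68941e-08 − 3.69474e-05) = 3.05312e-11.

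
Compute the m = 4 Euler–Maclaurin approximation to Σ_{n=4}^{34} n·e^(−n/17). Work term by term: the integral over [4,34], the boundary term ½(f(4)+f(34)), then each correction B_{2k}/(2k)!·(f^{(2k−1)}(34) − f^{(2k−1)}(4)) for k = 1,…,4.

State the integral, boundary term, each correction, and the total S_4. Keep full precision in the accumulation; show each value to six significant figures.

S_4 ≈ 168.635

∫_4^34 x·e^(−x/17) dx evaluates to 164.815.
Boundary: ½(f(4) + f(34)) = ½(3.16135 + 4.60140) = 3.88138.
Running total after boundary: 168.696.
Order-1 term: 1/12 · (-0.135335 − 0.604376) = -0.0616426.
After k=1: 168.635.
Order-2 term: −1/720 · (0.000468288 − 0.00756074) = 9.85062e-06.
After k=2: 168.635.
Order-3 term: 1/30240 · (4.86112e-06 − 4.50872e-05) = -1.33023e-09.
After k=3: 168.635.
Order-4 term: −1/1209600 · (2.80342e-08 − 2.21497e-07) = 1.59940e-13.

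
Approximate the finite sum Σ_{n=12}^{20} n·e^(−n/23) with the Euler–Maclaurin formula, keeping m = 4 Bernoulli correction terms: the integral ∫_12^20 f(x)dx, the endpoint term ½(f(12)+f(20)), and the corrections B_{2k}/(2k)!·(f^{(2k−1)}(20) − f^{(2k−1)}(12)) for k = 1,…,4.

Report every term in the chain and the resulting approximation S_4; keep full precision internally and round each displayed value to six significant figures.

S_4 ≈ 70.9673

Integral: ∫_12^20 x·e^(−x/23) dx = 63.2342.
Boundary: ½(f(12) + f(20)) = ½(7.12185 + 8.38267) = 7.75226.
So far: 70.9864.
Order-1 term: 1/12 · (0.0546696 − 0.283842) = -0.0190977.
Partial sum through k=1: 70.9673.
Order-2 term: −1/720 · (0.00168797 − 0.00278037) = 1.51722e-06.
Partial sum through k=2: 70.9673.
Order-3 term: 1/30240 · (6.18639e-06 − 9.49751e-06) = -1.09495e-10.
Partial sum through k=3: 70.9673.
Order-4 term: −1/1209600 · (1.73571e-08 − 2.59719e-08) = 7.12200e-15.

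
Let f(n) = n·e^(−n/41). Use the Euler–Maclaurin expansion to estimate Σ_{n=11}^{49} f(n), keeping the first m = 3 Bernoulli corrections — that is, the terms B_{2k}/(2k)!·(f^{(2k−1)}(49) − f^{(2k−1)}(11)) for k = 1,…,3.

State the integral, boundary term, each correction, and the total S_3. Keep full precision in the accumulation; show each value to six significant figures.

∫_11^49 x·e^(−x/41) dx evaluates to 513.465.
Endpoint term: (f(11) + f(49))/2 = (8.41152 + 14.8307)/2 = 11.6211.
Integral + boundary = 525.086.
Order-1 term: 1/12 · (-0.0590570 − 0.559525) = -0.0515485.
After k=1: 525.034.
Order-2 term: −1/720 · (0.000324972 − 0.00124265) = 1.27455e-06.
After k=2: 525.034.
Order-3 term: 1/30240 · (4.07540e-07 − 1.28046e-06) = -2.88662e-11.

S_3 ≈ 525.034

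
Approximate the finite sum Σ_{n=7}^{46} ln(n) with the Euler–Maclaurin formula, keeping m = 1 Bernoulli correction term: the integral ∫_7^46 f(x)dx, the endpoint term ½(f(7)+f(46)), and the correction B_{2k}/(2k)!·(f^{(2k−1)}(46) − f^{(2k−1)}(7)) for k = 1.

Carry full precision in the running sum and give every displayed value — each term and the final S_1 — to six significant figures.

∫_7^46 ln(x) dx evaluates to 123.496.
½[f(7) + f(46)] = ½[1.94591 + 3.82864] = 2.88728.
So far: 126.383.
k=1: B_{2}/(2)! × [f^{(1)}(46) − f^{(1)}(7)] = 1/12 × (0.0217391 − 0.142857) = -0.0100932.

S_1 ≈ 126.373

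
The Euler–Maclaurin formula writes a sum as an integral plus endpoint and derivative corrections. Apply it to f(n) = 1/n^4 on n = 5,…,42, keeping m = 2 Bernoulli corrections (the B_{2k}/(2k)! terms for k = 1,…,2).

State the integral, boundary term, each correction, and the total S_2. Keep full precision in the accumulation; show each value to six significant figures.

Integral: ∫_5^42 1/x^4 dx = 0.00266217.
½[f(5) + f(42)] = ½[0.00160000 + 3.21368e-07] = 0.000800161.
So far: 0.00346233.
Correction k=1: B_{2}/2! · (f^{(1)}(42) − f^{(1)}(5)) = 1/12 · (-3.06065e-08 − (-0.00128000)) = 0.000106664.
Partial sum through k=1: 0.00356899.
Correction k=2: B_{4}/4! · (f^{(3)}(42) − f^{(3)}(5)) = −1/720 · (-5.20519e-10 − (-0.00153600)) = -2.13333e-06.

S_2 ≈ 0.00356686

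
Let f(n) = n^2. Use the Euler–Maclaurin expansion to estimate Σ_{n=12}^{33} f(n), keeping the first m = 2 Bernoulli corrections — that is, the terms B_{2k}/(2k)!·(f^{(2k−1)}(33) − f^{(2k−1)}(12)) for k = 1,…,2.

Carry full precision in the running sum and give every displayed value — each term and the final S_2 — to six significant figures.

S_2 ≈ 12023.0

The integral term ∫_12^33 x^2 dx = 11403.0.
Endpoint term: (f(12) + f(33))/2 = (144.000 + 1089.00)/2 = 616.500.
Running total after boundary: 12019.5.
Order-1 term: 1/12 · (66.0000 − 24.0000) = 3.50000.
Running total after k=1: 12023.0.
Order-2 term: −1/720 · (0.00000 − 0.00000) = 0.00000.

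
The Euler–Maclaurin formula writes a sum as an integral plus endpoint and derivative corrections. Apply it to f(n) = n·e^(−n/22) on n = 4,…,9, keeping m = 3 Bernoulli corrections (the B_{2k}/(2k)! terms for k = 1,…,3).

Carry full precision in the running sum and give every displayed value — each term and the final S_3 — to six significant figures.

The integral term ∫_4^9 x·e^(−x/22) dx = 23.8855.
½[f(4) + f(9)] = ½[3.33501 + 5.97828] = 4.65665.
Integral + boundary = 28.5422.
Order-1 term: 1/12 · (0.392514 − 0.682161) = -0.0241373.
Running total after k=1: 28.5181.
Order-2 term: −1/720 · (0.00355583 − 0.00485468) = 1.80397e-06.
Running total after k=2: 28.5181.
Order-3 term: 1/30240 · (1.30179e-05 − 1.71486e-05) = -1.36598e-10.

S_3 ≈ 28.5181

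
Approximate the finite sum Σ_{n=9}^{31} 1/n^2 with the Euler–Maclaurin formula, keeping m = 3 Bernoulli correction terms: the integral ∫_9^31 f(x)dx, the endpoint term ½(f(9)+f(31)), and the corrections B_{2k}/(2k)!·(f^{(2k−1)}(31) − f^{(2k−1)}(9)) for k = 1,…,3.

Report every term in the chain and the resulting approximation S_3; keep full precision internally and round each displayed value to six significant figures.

The integral term ∫_9^31 1/x^2 dx = 0.0788530.
½[f(9) + f(31)] = ½[0.0123457 + 0.00104058] = 0.00669313.
So far: 0.0855462.
Correction k=1: B_{2}/2! · (f^{(1)}(31) − f^{(1)}(9)) = 1/12 · (-6.71344e-05 − (-0.00274348)) = 0.000223029.
Running total after k=1: 0.0857692.
Correction k=2: B_{4}/4! · (f^{(3)}(31) − f^{(3)}(9)) = −1/720 · (-8.38306e-07 − (-0.000406442)) = -5.63339e-07.
Running total after k=2: 0.0857686.
Correction k=3: B_{6}/6! · (f^{(5)}(31) − f^{(5)}(9)) = 1/30240 · (-2.61698e-08 − (-0.000150534)) = 4.97711e-09.

S_3 ≈ 0.0857686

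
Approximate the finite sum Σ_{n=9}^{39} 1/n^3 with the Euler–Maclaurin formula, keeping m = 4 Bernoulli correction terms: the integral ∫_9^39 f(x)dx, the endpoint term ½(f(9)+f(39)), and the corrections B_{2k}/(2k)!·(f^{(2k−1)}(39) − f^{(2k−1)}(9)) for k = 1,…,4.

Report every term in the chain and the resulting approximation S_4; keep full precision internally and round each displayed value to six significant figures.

S_4 ≈ 0.00657625

Integral: ∫_9^39 1/x^3 dx = 0.00584411.
Endpoint term: (f(9) + f(39))/2 = (0.00137174 + 1.68580e-05)/2 = 0.000694300.
Running total after boundary: 0.00653841.
Correction k=1: B_{2}/2! · (f^{(1)}(39) − f^{(1)}(9)) = 1/12 · (-1.29677e-06 − (-0.000457247)) = 3.79959e-05.
Running total after k=1: 0.00657640.
Correction k=2: B_{4}/4! · (f^{(3)}(39) − f^{(3)}(9)) = −1/720 · (-1.70515e-08 − (-0.000112901)) = -1.56783e-07.
Running total after k=2: 0.00657625.
Correction k=3: B_{6}/6! · (f^{(5)}(39) − f^{(5)}(9)) = 1/30240 · (-4.70851e-10 − (-5.85410e-05)) = 1.93587e-09.
Running total after k=3: 0.00657625.
Correction k=4: B_{8}/8! · (f^{(7)}(39) − f^{(7)}(9)) = −1/1209600 · (-2.22888e-11 − (-5.20365e-05)) = -4.30196e-11.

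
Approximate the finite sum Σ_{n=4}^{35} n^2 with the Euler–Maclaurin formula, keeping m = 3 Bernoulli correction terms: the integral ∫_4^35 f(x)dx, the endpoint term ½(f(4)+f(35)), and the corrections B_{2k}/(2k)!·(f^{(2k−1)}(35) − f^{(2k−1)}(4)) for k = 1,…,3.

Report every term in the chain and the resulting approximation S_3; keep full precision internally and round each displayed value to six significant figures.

S_3 ≈ 14896.0

Integral: ∫_4^35 x^2 dx = 14270.3.
½[f(4) + f(35)] = ½[16.0000 + 1225.00] = 620.500.
Integral + boundary = 14890.8.
k=1: B_{2}/(2)! × [f^{(1)}(35) − f^{(1)}(4)] = 1/12 × (70.0000 − 8.00000) = 5.16667.
Running total after k=1: 14896.0.
k=2: B_{4}/(4)! × [f^{(3)}(35) − f^{(3)}(4)] = −1/720 × (0.00000 − 0.00000) = 0.00000.
Running total after k=2: 14896.0.
k=3: B_{6}/(6)! × [f^{(5)}(35) − f^{(5)}(4)] = 1/30240 × (0.00000 − 0.00000) = 0.00000.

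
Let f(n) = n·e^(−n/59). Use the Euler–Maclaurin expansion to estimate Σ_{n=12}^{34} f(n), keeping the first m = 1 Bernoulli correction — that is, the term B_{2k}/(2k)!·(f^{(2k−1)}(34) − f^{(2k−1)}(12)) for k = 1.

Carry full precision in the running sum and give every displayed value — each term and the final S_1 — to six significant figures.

The integral term ∫_12^34 x·e^(−x/59) dx = 334.418.
½[f(12) + f(34)] = ½[9.79152 + 19.1077] = 14.4496.
Running total after boundary: 348.867.
Order-1 term: 1/12 · (0.238131 − 0.650002) = -0.0343226.

S_1 ≈ 348.833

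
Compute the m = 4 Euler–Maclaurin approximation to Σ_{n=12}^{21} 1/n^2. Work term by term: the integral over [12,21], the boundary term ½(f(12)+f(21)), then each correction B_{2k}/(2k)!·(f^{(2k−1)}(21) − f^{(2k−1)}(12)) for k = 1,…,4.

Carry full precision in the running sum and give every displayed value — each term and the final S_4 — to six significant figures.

S_4 ≈ 0.0403986

∫_12^21 1/x^2 dx evaluates to 0.0357143.
½[f(12) + f(21)] = ½[0.00694444 + 0.00226757] = 0.00460601.
So far: 0.0403203.
k=1: B_{2}/(2)! × [f^{(1)}(21) − f^{(1)}(12)] = 1/12 × (-0.000215959 − (-0.00115741)) = 7.84540e-05.
Running total after k=1: 0.0403987.
k=2: B_{4}/(4)! × [f^{(3)}(21) − f^{(3)}(12)] = −1/720 × (-5.87645e-06 − (-9.64506e-05)) = -1.25797e-07.
Running total after k=2: 0.0403986.
k=3: B_{6}/(6)! × [f^{(5)}(21) − f^{(5)}(12)] = 1/30240 × (-3.99758e-07 − (-2.00939e-05)) = 6.51261e-10.
Running total after k=3: 0.0403986.
k=4: B_{8}/(8)! × [f^{(7)}(21) − f^{(7)}(12)] = −1/1209600 × (-5.07630e-08 − (-7.81429e-06)) = -6.41826e-12.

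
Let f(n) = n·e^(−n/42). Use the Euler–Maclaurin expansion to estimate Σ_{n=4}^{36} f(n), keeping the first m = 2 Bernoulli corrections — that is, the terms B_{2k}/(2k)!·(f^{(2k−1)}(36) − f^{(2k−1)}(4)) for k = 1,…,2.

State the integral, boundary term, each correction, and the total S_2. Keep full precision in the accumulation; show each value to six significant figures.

The integral term ∫_4^36 x·e^(−x/42) dx = 366.245.
Boundary: ½(f(4) + f(36)) = ½(3.63663 + 15.2774) = 9.45702.
Integral + boundary = 375.702.
Correction k=1: B_{2}/2! · (f^{(1)}(36) − f^{(1)}(4)) = 1/12 · (0.0606247 − 0.822570) = -0.0634955.
Partial sum through k=1: 375.638.
Correction k=2: B_{4}/4! · (f^{(3)}(36) − f^{(3)}(4)) = −1/720 · (0.000515516 − 0.00149710) = 1.36331e-06.

S_2 ≈ 375.638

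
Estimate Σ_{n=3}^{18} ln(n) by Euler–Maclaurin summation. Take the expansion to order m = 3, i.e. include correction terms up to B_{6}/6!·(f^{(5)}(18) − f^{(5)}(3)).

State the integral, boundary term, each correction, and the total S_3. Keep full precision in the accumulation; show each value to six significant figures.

The integral term ∫_3^18 ln(x) dx = 33.7309.
Endpoint term: (f(3) + f(18))/2 = (1.09861 + 2.89037)/2 = 1.99449.
Integral + boundary = 35.7253.
Order-1 term: 1/12 · (0.0555556 − 0.333333) = -0.0231481.
Partial sum through k=1: 35.7022.
Order-2 term: −1/720 · (0.000342936 − 0.0740741) = 0.000102404.
Partial sum through k=2: 35.7023.
Order-3 term: 1/30240 · (1.27013e-05 − 0.0987654) = -3.26563e-06.

S_3 ≈ 35.7023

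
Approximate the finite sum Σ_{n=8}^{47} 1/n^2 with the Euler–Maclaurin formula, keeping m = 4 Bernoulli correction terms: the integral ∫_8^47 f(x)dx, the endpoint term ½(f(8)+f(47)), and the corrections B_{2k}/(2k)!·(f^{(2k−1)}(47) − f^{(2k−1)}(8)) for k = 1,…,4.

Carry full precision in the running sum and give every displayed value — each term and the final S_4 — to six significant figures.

∫_8^47 1/x^2 dx evaluates to 0.103723.
½[f(8) + f(47)] = ½[0.0156250 + 0.000452694] = 0.00803885.
Running total after boundary: 0.111762.
Order-1 term: 1/12 · (-1.92636e-05 − (-0.00390625)) = 0.000323916.
Partial sum through k=1: 0.112086.
Order-2 term: −1/720 · (-1.04646e-07 − (-0.000732422)) = -1.01711e-06.
Partial sum through k=2: 0.112085.
Order-3 term: 1/30240 · (-1.42117e-09 − (-0.000343323)) = 1.13532e-08.
Partial sum through k=3: 0.112085.
Order-4 term: −1/1209600 · (-3.60280e-11 − (-0.000300407)) = -2.48353e-10.

S_4 ≈ 0.112085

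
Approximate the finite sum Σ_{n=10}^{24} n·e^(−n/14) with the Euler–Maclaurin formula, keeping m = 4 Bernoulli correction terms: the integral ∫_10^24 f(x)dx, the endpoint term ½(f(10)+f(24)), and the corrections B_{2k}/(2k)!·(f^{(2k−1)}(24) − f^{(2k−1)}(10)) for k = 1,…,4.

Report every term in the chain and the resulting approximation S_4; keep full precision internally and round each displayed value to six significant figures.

S_4 ≈ 73.2633

Integral: ∫_10^24 x·e^(−x/14) dx = 68.6769.
½[f(10) + f(24)] = ½[4.89542 + 4.32222] = 4.60882.
So far: 73.2857.
Order-1 term: 1/12 · (-0.128637 − 0.139869) = -0.0223755.
Partial sum through k=1: 73.2633.
Order-2 term: −1/720 · (0.00118136 − 0.00570894) = 6.28830e-06.
Partial sum through k=2: 73.2633.
Order-3 term: 1/30240 · (1.54033e-05 − 5.46136e-05) = -1.29664e-09.
Partial sum through k=3: 73.2633.
Order-4 term: −1/1209600 · (1.26424e-07 − 4.08673e-07) = 2.33341e-13.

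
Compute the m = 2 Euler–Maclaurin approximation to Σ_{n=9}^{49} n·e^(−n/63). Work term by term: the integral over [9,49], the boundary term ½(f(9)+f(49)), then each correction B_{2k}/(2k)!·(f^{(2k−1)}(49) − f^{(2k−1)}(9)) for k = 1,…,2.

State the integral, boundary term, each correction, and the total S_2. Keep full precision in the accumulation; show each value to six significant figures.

∫_9^49 x·e^(−x/63) dx evaluates to 690.450.
Endpoint term: (f(9) + f(49))/2 = (7.80190 + 22.5119)/2 = 15.1569.
So far: 705.606.
Correction k=1: B_{2}/2! · (f^{(1)}(49) − f^{(1)}(9)) = 1/12 · (0.102095 − 0.743038) = -0.0534120.
Partial sum through k=1: 705.553.
Correction k=2: B_{4}/4! · (f^{(3)}(49) − f^{(3)}(9)) = −1/720 · (0.000257230 − 0.000624035) = 5.09451e-07.

S_2 ≈ 705.553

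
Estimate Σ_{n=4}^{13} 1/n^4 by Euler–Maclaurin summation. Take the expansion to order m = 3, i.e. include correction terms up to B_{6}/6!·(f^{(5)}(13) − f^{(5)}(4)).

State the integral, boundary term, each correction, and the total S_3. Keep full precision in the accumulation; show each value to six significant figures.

The integral term ∫_4^13 1/x^4 dx = 0.00505661.
Boundary: ½(f(4) + f(13)) = ½(0.00390625 + 3.50128e-05) = 0.00197063.
Running total after boundary: 0.00702724.
Correction k=1: B_{2}/2! · (f^{(1)}(13) − f^{(1)}(4)) = 1/12 · (-1.07732e-05 − (-0.00390625)) = 0.000324623.
Partial sum through k=1: 0.00735187.
Correction k=2: B_{4}/4! · (f^{(3)}(13) − f^{(3)}(4)) = −1/720 · (-1.91240e-06 − (-0.00732422)) = -1.01699e-05.
Partial sum through k=2: 0.00734170.
Correction k=3: B_{6}/6! · (f^{(5)}(13) − f^{(5)}(4)) = 1/30240 · (-6.33693e-07 − (-0.0256348)) = 8.47690e-07.

S_3 ≈ 0.00734254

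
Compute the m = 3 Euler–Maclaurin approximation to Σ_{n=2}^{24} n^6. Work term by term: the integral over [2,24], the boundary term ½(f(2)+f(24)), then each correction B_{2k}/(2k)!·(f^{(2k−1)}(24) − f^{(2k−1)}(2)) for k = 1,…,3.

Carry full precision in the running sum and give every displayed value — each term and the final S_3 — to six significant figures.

S_3 ≈ 7.54741e+08

The integral term ∫_2^24 x^6 dx = 6.55210e+08.
Boundary: ½(f(2) + f(24)) = ½(64.0000 + 1.91103e+08) = 9.55515e+07.
Integral + boundary = 7.50762e+08.
Order-1 term: 1/12 · (4.77757e+07 − 192.000) = 3.98130e+06.
After k=1: 7.54743e+08.
Order-2 term: −1/720 · (1.65888e+06 − 960.000) = -2302.67.
After k=2: 7.54741e+08.
Order-3 term: 1/30240 · (17280.0 − 1440.00) = 0.523810.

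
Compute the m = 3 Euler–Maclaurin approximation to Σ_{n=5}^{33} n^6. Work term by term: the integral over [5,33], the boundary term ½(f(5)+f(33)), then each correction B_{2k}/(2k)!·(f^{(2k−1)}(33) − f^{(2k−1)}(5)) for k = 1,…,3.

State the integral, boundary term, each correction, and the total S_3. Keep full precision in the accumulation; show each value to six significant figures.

The integral term ∫_5^33 x^6 dx = 6.08834e+09.
½[f(5) + f(33)] = ½[15625.0 + 1.29147e+09] = 6.45742e+08.
Running total after boundary: 6.73408e+09.
Order-1 term: 1/12 · (2.34812e+08 − 18750.0) = 1.95661e+07.
Running total after k=1: 6.75365e+09.
Order-2 term: −1/720 · (4.31244e+06 − 15000.0) = -5968.67.
Running total after k=2: 6.75364e+09.
Order-3 term: 1/30240 · (23760.0 − 3600.00) = 0.666667.

S_3 ≈ 6.75364e+09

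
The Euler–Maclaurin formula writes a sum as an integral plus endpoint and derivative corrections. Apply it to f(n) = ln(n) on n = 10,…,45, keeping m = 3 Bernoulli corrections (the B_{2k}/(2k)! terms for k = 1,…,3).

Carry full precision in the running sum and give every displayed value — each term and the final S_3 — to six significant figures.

∫_10^45 ln(x) dx evaluates to 113.274.
Boundary: ½(f(10) + f(45)) = ½(2.30259 + 3.80666) = 3.05462.
Integral + boundary = 116.329.
Correction k=1: B_{2}/2! · (f^{(1)}(45) − f^{(1)}(10)) = 1/12 · (0.0222222 − 0.100000) = -0.00648148.
After k=1: 116.322.
Correction k=2: B_{4}/4! · (f^{(3)}(45) − f^{(3)}(10)) = −1/720 · (2.19479e-05 − 0.00200000) = 2.74729e-06.
After k=2: 116.322.
Correction k=3: B_{6}/6! · (f^{(5)}(45) − f^{(5)}(10)) = 1/30240 · (1.30061e-07 − 0.000240000) = -7.93221e-09.

S_3 ≈ 116.322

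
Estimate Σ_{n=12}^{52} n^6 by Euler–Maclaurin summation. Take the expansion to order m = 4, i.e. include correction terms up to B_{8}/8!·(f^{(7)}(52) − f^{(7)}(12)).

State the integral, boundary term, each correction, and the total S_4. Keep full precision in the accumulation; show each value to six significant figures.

S_4 ≈ 1.56939e+11

Integral: ∫_12^52 x^6 dx = 1.46862e+11.
Endpoint term: (f(12) + f(52))/2 = (2.98598e+06 + 1.97706e+10)/2 = 9.88680e+09.
Running total after boundary: 1.56749e+11.
k=1: B_{2}/(2)! × [f^{(1)}(52) − f^{(1)}(12)] = 1/12 × (2.28122e+09 − 1.49299e+06) = 1.89978e+08.
Partial sum through k=1: 1.56939e+11.
k=2: B_{4}/(4)! × [f^{(3)}(52) − f^{(3)}(12)] = −1/720 × (1.68730e+07 − 207360) = -23146.7.
Partial sum through k=2: 1.56939e+11.
k=3: B_{6}/(6)! × [f^{(5)}(52) − f^{(5)}(12)] = 1/30240 × (37440.0 − 8640.00) = 0.952381.
Partial sum through k=3: 1.56939e+11.
k=4: B_{8}/(8)! × [f^{(7)}(52) − f^{(7)}(12)] = −1/1209600 × (0.00000 − 0.00000) = 0.00000.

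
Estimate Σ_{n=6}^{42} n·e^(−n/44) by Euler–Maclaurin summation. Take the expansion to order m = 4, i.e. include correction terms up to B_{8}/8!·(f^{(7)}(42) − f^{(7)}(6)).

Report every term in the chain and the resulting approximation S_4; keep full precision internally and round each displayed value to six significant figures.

S_4 ≈ 473.405

The integral term ∫_6^42 x·e^(−x/44) dx = 462.764.
Endpoint term: (f(6) + f(42))/2 = (5.23515 + 16.1695)/2 = 10.7023.
Running total after boundary: 473.467.
Correction k=1: B_{2}/2! · (f^{(1)}(42) − f^{(1)}(6)) = 1/12 · (0.0174994 − 0.753545) = -0.0613371.
After k=1: 473.405.
Correction k=2: B_{4}/4! · (f^{(3)}(42) − f^{(3)}(6)) = −1/720 · (0.000406753 − 0.00129060) = 1.22756e-06.
After k=2: 473.405.
Correction k=3: B_{6}/6! · (f^{(5)}(42) − f^{(5)}(6)) = 1/30240 · (4.15530e-07 − 1.13221e-06) = -2.36998e-11.
After k=3: 473.405.
Correction k=4: B_{8}/8! · (f^{(7)}(42) − f^{(7)}(6)) = −1/1209600 · (3.20744e-10 − 8.25308e-10) = 4.17133e-16.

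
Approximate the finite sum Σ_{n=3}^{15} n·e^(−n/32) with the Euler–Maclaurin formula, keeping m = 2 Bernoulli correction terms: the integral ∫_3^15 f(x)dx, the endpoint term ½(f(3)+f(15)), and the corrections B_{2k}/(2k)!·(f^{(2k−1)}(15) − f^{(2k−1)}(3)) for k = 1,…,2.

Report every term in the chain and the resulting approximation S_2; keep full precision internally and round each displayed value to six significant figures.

The integral term ∫_3^15 x·e^(−x/32) dx = 78.5925.
Endpoint term: (f(3) + f(15))/2 = (2.73153 + 9.38676)/2 = 6.05915.
Integral + boundary = 84.6516.
Correction k=1: B_{2}/2! · (f^{(1)}(15) − f^{(1)}(3)) = 1/12 · (0.332448 − 0.825150) = -0.0410585.
Partial sum through k=1: 84.6105.
Correction k=2: B_{4}/4! · (f^{(3)}(15) − f^{(3)}(3)) = −1/720 · (0.00154689 − 0.00258415) = 1.44064e-06.

S_2 ≈ 84.6105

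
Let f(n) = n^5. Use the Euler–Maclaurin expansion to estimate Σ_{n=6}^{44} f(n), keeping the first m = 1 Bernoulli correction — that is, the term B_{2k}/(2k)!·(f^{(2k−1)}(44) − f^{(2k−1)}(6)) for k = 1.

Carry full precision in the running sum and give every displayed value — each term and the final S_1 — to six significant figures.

S_1 ≈ 1.29340e+09

The integral term ∫_6^44 x^5 dx = 1.20938e+09.
½[f(6) + f(44)] = ½[7776.00 + 1.64916e+08] = 8.24620e+07.
So far: 1.29184e+09.
Order-1 term: 1/12 · (1.87405e+07 − 6480.00) = 1.56117e+06.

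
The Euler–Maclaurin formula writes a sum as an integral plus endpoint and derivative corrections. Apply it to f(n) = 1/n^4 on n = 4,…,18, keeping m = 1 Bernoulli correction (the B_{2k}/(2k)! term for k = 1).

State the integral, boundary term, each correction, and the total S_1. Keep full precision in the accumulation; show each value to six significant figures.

The integral term ∫_4^18 1/x^4 dx = 0.00515118.
Boundary: ½(f(4) + f(18)) = ½(0.00390625 + 9.52599e-06) = 0.00195789.
Integral + boundary = 0.00710907.
Correction k=1: B_{2}/2! · (f^{(1)}(18) − f^{(1)}(4)) = 1/12 · (-2.11689e-06 − (-0.00390625)) = 0.000325344.

S_1 ≈ 0.00743441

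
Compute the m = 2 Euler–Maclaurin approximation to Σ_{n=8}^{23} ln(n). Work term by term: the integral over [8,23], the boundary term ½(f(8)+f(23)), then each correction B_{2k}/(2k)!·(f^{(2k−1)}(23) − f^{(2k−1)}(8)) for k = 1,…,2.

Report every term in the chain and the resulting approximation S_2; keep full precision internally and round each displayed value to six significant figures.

∫_8^23 ln(x) dx evaluates to 40.4808.
Boundary: ½(f(8) + f(23)) = ½(2.07944 + 3.13549) = 2.60747.
Running total after boundary: 43.0883.
Correction k=1: B_{2}/2! · (f^{(1)}(23) − f^{(1)}(8)) = 1/12 · (0.0434783 − 0.125000) = -0.00679348.
Running total after k=1: 43.0815.
Correction k=2: B_{4}/4! · (f^{(3)}(23) − f^{(3)}(8)) = −1/720 · (0.000164379 − 0.00390625) = 5.19704e-06.

S_2 ≈ 43.0815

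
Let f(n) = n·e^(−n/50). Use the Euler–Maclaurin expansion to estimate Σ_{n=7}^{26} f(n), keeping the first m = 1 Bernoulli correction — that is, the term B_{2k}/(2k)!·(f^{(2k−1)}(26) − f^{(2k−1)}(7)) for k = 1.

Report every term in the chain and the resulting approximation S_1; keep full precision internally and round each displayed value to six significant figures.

S_1 ≈ 229.226

∫_7^26 x·e^(−x/50) dx evaluates to 218.493.
Boundary: ½(f(7) + f(26)) = ½(6.08551 + 15.4575) = 10.7715.
Running total after boundary: 229.264.
Correction k=1: B_{2}/2! · (f^{(1)}(26) − f^{(1)}(7)) = 1/12 · (0.285370 − 0.747648) = -0.0385232.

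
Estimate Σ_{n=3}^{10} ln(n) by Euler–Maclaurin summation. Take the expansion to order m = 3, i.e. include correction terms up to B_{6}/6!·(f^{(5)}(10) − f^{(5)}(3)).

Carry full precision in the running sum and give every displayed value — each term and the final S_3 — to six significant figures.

∫_3^10 ln(x) dx evaluates to 12.7300.
Endpoint term: (f(3) + f(10))/2 = (1.09861 + 2.30259)/2 = 1.70060.
Running total after boundary: 14.4306.
Order-1 term: 1/12 · (0.100000 − 0.333333) = -0.0194444.
Partial sum through k=1: 14.4112.
Order-2 term: −1/720 · (0.00200000 − 0.0740741) = 0.000100103.
Partial sum through k=2: 14.4113.
Order-3 term: 1/30240 · (0.000240000 − 0.0987654) = -3.25812e-06.

S_3 ≈ 14.4113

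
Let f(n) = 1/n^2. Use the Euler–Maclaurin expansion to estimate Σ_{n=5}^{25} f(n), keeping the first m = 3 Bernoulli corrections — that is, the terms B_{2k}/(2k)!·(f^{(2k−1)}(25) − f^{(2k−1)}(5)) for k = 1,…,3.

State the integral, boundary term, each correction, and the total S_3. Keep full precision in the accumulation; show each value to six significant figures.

Integral: ∫_5^25 1/x^2 dx = 0.160000.
Boundary: ½(f(5) + f(25)) = ½(0.0400000 + 0.00160000) = 0.0208000.
Running total after boundary: 0.180800.
Order-1 term: 1/12 · (-0.000128000 − (-0.0160000)) = 0.00132267.
Partial sum through k=1: 0.182123.
Order-2 term: −1/720 · (-2.45760e-06 − (-0.00768000)) = -1.06633e-05.
Partial sum through k=2: 0.182112.
Order-3 term: 1/30240 · (-1.17965e-07 − (-0.00921600)) = 3.04758e-07.

S_3 ≈ 0.182112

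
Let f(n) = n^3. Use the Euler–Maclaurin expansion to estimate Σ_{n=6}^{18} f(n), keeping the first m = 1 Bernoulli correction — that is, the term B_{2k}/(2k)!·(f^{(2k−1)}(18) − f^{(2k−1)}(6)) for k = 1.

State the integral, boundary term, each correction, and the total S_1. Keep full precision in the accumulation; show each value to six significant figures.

The integral term ∫_6^18 x^3 dx = 25920.0.
½[f(6) + f(18)] = ½[216.000 + 5832.00] = 3024.00.
Running total after boundary: 28944.0.
k=1: B_{2}/(2)! × [f^{(1)}(18) − f^{(1)}(6)] = 1/12 × (972.000 − 108.000) = 72.0000.

S_1 ≈ 29016.0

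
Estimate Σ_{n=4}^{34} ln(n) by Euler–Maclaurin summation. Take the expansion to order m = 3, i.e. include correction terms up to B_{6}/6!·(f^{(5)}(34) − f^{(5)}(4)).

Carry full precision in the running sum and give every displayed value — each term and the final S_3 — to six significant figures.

Integral: ∫_4^34 ln(x) dx = 84.3511.
Boundary: ½(f(4) + f(34)) = ½(1.38629 + 3.52636) = 2.45633.
So far: 86.8074.
Order-1 term: 1/12 · (0.0294118 − 0.250000) = -0.0183824.
Partial sum through k=1: 86.7890.
Order-2 term: −1/720 · (5.08854e-05 − 0.0312500) = 4.33321e-05.
Partial sum through k=2: 86.7891.
Order-3 term: 1/30240 · (5.28222e-07 − 0.0234375) = -7.75032e-07.

S_3 ≈ 86.7891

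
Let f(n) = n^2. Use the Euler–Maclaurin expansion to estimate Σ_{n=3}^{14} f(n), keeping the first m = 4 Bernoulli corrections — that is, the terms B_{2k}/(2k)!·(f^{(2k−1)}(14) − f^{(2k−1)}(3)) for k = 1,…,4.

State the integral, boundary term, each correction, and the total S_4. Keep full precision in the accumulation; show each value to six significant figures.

S_4 ≈ 1010.00

Integral: ∫_3^14 x^2 dx = 905.667.
Endpoint term: (f(3) + f(14))/2 = (9.00000 + 196.000)/2 = 102.500.
Running total after boundary: 1008.17.
Correction k=1: B_{2}/2! · (f^{(1)}(14) − f^{(1)}(3)) = 1/12 · (28.0000 − 6.00000) = 1.83333.
Partial sum through k=1: 1010.00.
Correction k=2: B_{4}/4! · (f^{(3)}(14) − f^{(3)}(3)) = −1/720 · (0.00000 − 0.00000) = 0.00000.
Partial sum through k=2: 1010.00.
Correction k=3: B_{6}/6! · (f^{(5)}(14) − f^{(5)}(3)) = 1/30240 · (0.00000 − 0.00000) = 0.00000.
Partial sum through k=3: 1010.00.
Correction k=4: B_{8}/8! · (f^{(7)}(14) − f^{(7)}(3)) = −1/1209600 · (0.00000 − 0.00000) = 0.00000.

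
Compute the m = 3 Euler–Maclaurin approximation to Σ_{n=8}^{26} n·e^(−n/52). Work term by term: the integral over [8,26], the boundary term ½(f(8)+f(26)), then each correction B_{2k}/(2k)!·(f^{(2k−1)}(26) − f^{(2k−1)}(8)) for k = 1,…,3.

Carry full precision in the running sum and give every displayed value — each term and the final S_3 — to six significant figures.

∫_8^26 x·e^(−x/52) dx evaluates to 215.012.
Endpoint term: (f(8) + f(26))/2 = (6.85923 + 15.7698)/2 = 11.3145.
So far: 226.326.
k=1: B_{2}/(2)! × [f^{(1)}(26) − f^{(1)}(8)] = 1/12 × (0.303265 − 0.725496) = -0.0351859.
After k=1: 226.291.
k=2: B_{4}/(4)! × [f^{(3)}(26) − f^{(3)}(8)] = −1/720 × (0.000560772 − 0.000902479) = 4.74594e-07.
After k=2: 226.291.
k=3: B_{6}/(6)! × [f^{(5)}(26) − f^{(5)}(8)] = 1/30240 × (3.73295e-07 − 5.68289e-07) = -6.44822e-12.

S_3 ≈ 226.291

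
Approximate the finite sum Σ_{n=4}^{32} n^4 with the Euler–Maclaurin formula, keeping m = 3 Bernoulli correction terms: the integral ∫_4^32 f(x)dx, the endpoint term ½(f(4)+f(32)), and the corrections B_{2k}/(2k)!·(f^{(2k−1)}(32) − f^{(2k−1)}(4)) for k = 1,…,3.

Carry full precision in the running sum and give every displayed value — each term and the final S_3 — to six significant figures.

∫_4^32 x^4 dx evaluates to 6.71068e+06.
Endpoint term: (f(4) + f(32))/2 = (256.000 + 1.04858e+06)/2 = 524416.
Running total after boundary: 7.23510e+06.
Correction k=1: B_{2}/2! · (f^{(1)}(32) − f^{(1)}(4)) = 1/12 · (131072 − 256.000) = 10901.3.
Running total after k=1: 7.24600e+06.
Correction k=2: B_{4}/4! · (f^{(3)}(32) − f^{(3)}(4)) = −1/720 · (768.000 − 96.0000) = -0.933333.
Running total after k=2: 7.24600e+06.
Correction k=3: B_{6}/6! · (f^{(5)}(32) − f^{(5)}(4)) = 1/30240 · (0.00000 − 0.00000) = 0.00000.

S_3 ≈ 7.24600e+06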